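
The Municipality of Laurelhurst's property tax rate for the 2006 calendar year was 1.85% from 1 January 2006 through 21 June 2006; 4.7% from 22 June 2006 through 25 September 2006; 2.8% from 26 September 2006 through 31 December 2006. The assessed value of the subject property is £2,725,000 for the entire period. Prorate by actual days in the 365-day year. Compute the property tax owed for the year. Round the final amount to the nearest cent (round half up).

1 January – 21 June 2006: 172 days at 1.85% → £2,725,000 × 1.85% × 172/365 = £23,756.0274
22 June – 25 September 2006: 96 days at 4.7% → £2,725,000 × 4.7% × 96/365 = £33,685.4795
26 September – 31 December 2006: 97 days at 2.8% → £2,725,000 × 2.8% × 97/365 = £20,276.9863
Total = £77,718.4932

£77,718.49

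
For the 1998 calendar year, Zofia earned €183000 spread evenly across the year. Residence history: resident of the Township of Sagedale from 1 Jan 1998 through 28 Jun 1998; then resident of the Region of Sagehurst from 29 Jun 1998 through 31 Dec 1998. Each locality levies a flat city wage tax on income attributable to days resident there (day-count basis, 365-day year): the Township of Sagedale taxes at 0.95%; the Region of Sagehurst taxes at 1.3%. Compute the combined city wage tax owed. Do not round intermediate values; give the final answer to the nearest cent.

The Township of Sagedale, 1 Jan – 28 Jun 1998: 179 days → €183000 × 0.95% × 179/365 = €852.5795
The Region of Sagehurst, 29 Jun – 31 Dec 1998: 186 days → €183000 × 1.3% × 186/365 = €1212.3123
Total = €2064.8918

€2064.89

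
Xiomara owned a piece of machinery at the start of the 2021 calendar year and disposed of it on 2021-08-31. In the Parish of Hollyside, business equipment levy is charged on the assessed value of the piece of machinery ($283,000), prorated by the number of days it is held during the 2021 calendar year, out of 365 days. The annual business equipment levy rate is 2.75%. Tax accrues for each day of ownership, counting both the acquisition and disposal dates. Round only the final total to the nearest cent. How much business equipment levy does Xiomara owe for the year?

$5,181.23

Days held (2021-01-01 to 2021-08-31): 243 out of 365
Tax = $283,000 × 2.75% × 243/365 = $5,181.2260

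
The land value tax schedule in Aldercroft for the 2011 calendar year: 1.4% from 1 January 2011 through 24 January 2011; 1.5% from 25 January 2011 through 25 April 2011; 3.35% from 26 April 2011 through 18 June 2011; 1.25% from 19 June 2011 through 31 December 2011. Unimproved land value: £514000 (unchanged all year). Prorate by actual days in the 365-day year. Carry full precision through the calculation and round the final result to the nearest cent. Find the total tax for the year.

1 January – 24 January 2011: 24 days at 1.4% → £514000 × 1.4% × 24/365 = £473.1616
25 January – 25 April 2011: 91 days at 1.5% → £514000 × 1.5% × 91/365 = £1922.2192
26 April – 18 June 2011: 54 days at 3.35% → £514000 × 3.35% × 54/365 = £2547.4685
19 June – 31 December 2011: 196 days at 1.25% → £514000 × 1.25% × 196/365 = £3450.1370
Total = £8392.9863

£8392.99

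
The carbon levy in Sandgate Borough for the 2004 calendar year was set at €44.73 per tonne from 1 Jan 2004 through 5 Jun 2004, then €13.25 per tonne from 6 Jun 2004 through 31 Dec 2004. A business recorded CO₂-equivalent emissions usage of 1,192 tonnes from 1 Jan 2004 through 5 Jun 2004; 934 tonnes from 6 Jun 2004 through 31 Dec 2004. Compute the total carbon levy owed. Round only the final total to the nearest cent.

1 Jan – 5 Jun 2004: 1,192 tonnes at €44.73/tonne → €53,318.16
6 Jun – 31 Dec 2004: 934 tonnes at €13.25/tonne → €12,375.50

€65,693.66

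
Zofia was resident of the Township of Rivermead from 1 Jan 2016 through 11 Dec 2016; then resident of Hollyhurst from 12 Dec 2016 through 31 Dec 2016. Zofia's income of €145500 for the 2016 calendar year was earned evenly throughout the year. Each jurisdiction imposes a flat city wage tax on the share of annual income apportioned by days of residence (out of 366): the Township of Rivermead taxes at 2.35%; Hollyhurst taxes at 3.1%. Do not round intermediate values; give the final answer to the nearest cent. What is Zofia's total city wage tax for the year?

The Township of Rivermead, 1 Jan – 11 Dec 2016: 346 days → €145500 × 2.35% × 346/366 = €3232.4057
Hollyhurst, 12 Dec – 31 Dec 2016: 20 days → €145500 × 3.1% × 20/366 = €246.4754
Total = €3478.8811

€3478.88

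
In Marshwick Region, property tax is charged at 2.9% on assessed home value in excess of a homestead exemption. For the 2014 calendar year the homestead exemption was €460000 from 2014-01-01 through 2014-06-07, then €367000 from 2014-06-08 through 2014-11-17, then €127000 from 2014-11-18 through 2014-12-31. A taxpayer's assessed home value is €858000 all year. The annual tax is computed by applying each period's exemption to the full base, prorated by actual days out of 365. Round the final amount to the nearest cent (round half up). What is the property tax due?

€13910.55

2014-01-01 to 2014-06-07: 158 days, exemption €460000 → (€858000 − €460000) × 2.9% × 158/365 = €4996.2630
2014-06-08 to 2014-11-17: 163 days, exemption €367000 → (€858000 − €367000) × 2.9% × 163/365 = €6358.7863
2014-11-18 to 2014-12-31: 44 days, exemption €127000 → (€858000 − €127000) × 2.9% × 44/365 = €2555.4959
Total = €13910.5452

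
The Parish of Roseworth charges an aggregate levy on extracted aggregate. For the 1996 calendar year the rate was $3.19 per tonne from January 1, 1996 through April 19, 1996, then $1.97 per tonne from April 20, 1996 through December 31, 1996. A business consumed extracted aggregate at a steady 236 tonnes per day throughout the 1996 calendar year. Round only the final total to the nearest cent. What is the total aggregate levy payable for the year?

January 1 – April 19, 1996: 110 days × 236 tonnes/day = 25,960 tonnes at $3.19/tonne → $82812.40
April 20 – December 31, 1996: 256 days × 236 tonnes/day = 60,416 tonnes at $1.97/tonne → $119019.52

$201831.92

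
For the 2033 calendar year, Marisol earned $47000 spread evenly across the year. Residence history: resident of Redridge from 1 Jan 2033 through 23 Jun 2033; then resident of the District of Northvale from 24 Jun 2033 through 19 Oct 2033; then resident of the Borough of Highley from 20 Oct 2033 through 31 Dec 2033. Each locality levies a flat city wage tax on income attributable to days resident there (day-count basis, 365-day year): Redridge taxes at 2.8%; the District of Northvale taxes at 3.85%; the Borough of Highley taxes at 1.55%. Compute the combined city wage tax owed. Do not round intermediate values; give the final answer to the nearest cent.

$1358.04

Redridge, 1 Jan – 23 Jun 2033: 174 days → $47000 × 2.8% × 174/365 = $627.3534
The District of Northvale, 24 Jun – 19 Oct 2033: 118 days → $47000 × 3.85% × 118/365 = $584.9890
The Borough of Highley, 20 Oct – 31 Dec 2033: 73 days → $47000 × 1.55% × 73/365 = $145.7000
Total = $1358.0425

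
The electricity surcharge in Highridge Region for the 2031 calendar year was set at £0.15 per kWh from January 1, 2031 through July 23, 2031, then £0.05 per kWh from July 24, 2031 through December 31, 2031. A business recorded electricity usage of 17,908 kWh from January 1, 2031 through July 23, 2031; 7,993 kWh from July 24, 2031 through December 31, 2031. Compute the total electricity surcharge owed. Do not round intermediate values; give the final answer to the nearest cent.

January 1 – July 23, 2031: 17,908 kWh at £0.15/kWh → £2686.20
July 24 – December 31, 2031: 7,993 kWh at £0.05/kWh → £399.65

£3085.85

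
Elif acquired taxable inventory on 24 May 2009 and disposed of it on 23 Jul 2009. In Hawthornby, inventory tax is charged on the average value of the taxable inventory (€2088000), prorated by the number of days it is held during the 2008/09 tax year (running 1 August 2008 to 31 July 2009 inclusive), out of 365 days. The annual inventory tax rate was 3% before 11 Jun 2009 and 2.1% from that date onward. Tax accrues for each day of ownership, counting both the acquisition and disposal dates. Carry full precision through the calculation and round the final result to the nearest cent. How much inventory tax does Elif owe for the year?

24 May – 10 Jun 2009: 18 days at 3% → €2088000 × 3% × 18/365 = €3089.0959
11 Jun – 23 Jul 2009: 43 days at 2.1% → €2088000 × 2.1% × 43/365 = €5165.6548
Total = €8254.7507

€8254.75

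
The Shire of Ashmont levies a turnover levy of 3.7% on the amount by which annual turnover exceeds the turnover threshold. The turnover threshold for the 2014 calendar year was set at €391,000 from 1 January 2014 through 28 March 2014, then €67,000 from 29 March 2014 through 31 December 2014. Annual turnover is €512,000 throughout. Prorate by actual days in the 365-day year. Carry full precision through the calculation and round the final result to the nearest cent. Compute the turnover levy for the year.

€13,607.59

1 January – 28 March 2014: 87 days, exemption €391,000 → (€512,000 − €391,000) × 3.7% × 87/365 = €1,067.1205
29 March – 31 December 2014: 278 days, exemption €67,000 → (€512,000 − €67,000) × 3.7% × 278/365 = €12,540.4658
Total = €13,607.5863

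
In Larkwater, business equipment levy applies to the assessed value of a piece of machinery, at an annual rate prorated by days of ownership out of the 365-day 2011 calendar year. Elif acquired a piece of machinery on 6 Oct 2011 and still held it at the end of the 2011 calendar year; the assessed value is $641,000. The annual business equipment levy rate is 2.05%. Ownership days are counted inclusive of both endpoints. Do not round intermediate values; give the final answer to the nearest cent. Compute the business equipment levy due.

Days held (6 Oct – 31 Dec 2011): 87 out of 365
Tax = $641,000 × 2.05% × 87/365 = $3,132.1192

$3,132.12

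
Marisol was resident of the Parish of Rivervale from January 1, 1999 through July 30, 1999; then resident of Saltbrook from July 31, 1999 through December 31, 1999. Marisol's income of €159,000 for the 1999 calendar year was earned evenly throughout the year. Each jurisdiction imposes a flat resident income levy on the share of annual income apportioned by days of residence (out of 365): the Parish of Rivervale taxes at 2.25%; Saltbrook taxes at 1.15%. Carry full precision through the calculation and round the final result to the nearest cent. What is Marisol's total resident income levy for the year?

The Parish of Rivervale, January 1 – July 30, 1999: 211 days → €159,000 × 2.25% × 211/365 = €2,068.0890
Saltbrook, July 31 – December 31, 1999: 154 days → €159,000 × 1.15% × 154/365 = €771.4767
Total = €2,839.5658

€2,839.57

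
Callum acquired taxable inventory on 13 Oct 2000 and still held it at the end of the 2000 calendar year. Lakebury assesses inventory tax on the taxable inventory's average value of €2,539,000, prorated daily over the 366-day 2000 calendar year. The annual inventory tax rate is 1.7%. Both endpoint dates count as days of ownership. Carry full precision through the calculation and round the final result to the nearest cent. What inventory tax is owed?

€9,434.54

Days held (13 Oct – 31 Dec 2000): 80 out of 366
Tax = €2,539,000 × 1.7% × 80/366 = €9,434.5355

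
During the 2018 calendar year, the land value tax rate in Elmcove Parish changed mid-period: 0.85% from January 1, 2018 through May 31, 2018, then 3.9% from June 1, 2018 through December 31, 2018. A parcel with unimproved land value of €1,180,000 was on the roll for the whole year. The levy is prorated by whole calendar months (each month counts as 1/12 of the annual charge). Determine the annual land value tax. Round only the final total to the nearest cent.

€31,024.17

January 1 – May 31, 2018: 5 months at 0.85% → €1,180,000 × 0.85% × 5/12 = €4,179.1667
June 1 – December 31, 2018: 7 months at 3.9% → €1,180,000 × 3.9% × 7/12 = €26,845.0000
Total = €31,024.1667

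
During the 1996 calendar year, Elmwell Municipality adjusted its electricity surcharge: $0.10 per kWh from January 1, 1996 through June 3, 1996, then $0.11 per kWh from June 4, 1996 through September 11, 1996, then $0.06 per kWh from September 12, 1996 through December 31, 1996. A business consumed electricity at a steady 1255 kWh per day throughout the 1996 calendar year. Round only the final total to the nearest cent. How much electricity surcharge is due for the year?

January 1 – June 3, 1996: 155 days × 1255 kWh/day = 194,525 kWh at $0.10/kWh → $19,452.50
June 4 – September 11, 1996: 100 days × 1255 kWh/day = 125,500 kWh at $0.11/kWh → $13,805.00
September 12 – December 31, 1996: 111 days × 1255 kWh/day = 139,305 kWh at $0.06/kWh → $8,358.30

$41,615.80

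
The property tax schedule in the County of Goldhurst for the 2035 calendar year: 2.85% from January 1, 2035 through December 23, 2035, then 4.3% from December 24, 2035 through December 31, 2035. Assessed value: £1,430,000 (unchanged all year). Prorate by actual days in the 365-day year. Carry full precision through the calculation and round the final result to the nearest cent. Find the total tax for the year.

£41,209.47

January 1 – December 23, 2035: 357 days at 2.85% → £1,430,000 × 2.85% × 357/365 = £39,861.7397
December 24 – December 31, 2035: 8 days at 4.3% → £1,430,000 × 4.3% × 8/365 = £1,347.7260
Total = £41,209.4658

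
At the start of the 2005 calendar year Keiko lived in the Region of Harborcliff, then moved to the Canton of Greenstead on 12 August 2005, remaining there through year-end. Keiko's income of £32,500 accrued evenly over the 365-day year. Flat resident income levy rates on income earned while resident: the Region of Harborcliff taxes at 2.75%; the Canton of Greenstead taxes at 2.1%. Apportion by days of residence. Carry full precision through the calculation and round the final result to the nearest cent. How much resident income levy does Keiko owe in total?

£811.57

The Region of Harborcliff, 1 January – 11 August 2005: 223 days → £32,500 × 2.75% × 223/365 = £546.0445
The Canton of Greenstead, 12 August – 31 December 2005: 142 days → £32,500 × 2.1% × 142/365 = £265.5205
Total = £811.5651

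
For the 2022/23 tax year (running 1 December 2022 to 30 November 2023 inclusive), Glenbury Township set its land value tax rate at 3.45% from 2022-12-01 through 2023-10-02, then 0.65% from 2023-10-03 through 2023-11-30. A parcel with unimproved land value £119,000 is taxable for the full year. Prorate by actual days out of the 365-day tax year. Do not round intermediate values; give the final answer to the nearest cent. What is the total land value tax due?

2022-12-01 to 2023-10-02: 306 days at 3.45% → £119,000 × 3.45% × 306/365 = £3,441.8712
2023-10-03 to 2023-11-30: 59 days at 0.65% → £119,000 × 0.65% × 59/365 = £125.0315
Total = £3,566.9027

£3,566.90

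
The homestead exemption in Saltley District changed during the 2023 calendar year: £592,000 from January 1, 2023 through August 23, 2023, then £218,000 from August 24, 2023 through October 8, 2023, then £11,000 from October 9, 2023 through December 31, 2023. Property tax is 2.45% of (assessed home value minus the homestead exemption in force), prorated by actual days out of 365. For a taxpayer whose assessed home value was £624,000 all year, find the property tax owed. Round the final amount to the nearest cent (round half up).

January 1 – August 23, 2023: 235 days, exemption £592,000 → (£624,000 − £592,000) × 2.45% × 235/365 = £504.7671
August 24 – October 8, 2023: 46 days, exemption £218,000 → (£624,000 − £218,000) × 2.45% × 46/365 = £1,253.5945
October 9 – December 31, 2023: 84 days, exemption £11,000 → (£624,000 − £11,000) × 2.45% × 84/365 = £3,456.3123
Total = £5,214.6740

£5,214.67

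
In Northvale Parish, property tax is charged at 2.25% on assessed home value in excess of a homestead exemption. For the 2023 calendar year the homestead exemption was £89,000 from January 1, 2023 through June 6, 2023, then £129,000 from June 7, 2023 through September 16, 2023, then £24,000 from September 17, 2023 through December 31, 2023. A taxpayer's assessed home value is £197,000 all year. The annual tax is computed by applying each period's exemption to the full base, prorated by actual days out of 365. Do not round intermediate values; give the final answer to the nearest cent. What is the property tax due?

January 1 – June 6, 2023: 157 days, exemption £89,000 → (£197,000 − £89,000) × 2.25% × 157/365 = £1,045.2329
June 7 – September 16, 2023: 102 days, exemption £129,000 → (£197,000 − £129,000) × 2.25% × 102/365 = £427.5616
September 17 – December 31, 2023: 106 days, exemption £24,000 → (£197,000 − £24,000) × 2.25% × 106/365 = £1,130.4247
Total = £2,603.2192

£2,603.22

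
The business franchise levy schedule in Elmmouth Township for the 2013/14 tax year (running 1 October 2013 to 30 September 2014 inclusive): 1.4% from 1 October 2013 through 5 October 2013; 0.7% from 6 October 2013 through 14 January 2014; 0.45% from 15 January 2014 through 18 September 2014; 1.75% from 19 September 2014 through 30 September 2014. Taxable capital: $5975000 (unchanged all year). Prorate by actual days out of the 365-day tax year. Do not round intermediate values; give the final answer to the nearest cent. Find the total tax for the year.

1 October – 5 October 2013: 5 days at 1.4% → $5975000 × 1.4% × 5/365 = $1145.8904
6 October 2013 – 14 January 2014: 101 days at 0.7% → $5975000 × 0.7% × 101/365 = $11573.4932
15 January – 18 September 2014: 247 days at 0.45% → $5975000 × 0.45% × 247/365 = $18195.1027
19 September – 30 September 2014: 12 days at 1.75% → $5975000 × 1.75% × 12/365 = $3437.6712
Total = $34352.1575

$34352.16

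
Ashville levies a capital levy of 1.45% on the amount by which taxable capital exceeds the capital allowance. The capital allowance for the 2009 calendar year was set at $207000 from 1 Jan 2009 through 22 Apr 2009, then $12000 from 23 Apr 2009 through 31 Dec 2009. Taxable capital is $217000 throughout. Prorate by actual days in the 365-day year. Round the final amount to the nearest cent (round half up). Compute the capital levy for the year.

$2104.88

1 Jan – 22 Apr 2009: 112 days, exemption $207000 → ($217000 − $207000) × 1.45% × 112/365 = $44.4932
23 Apr – 31 Dec 2009: 253 days, exemption $12000 → ($217000 − $12000) × 1.45% × 253/365 = $2060.3904
Total = $2104.8836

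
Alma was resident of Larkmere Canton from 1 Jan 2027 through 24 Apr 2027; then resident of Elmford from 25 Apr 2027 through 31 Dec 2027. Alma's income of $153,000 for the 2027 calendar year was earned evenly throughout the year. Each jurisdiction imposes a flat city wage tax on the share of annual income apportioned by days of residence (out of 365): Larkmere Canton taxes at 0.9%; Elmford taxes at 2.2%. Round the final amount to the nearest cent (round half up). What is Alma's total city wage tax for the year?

$2,744.78

Larkmere Canton, 1 Jan – 24 Apr 2027: 114 days → $153,000 × 0.9% × 114/365 = $430.0767
Elmford, 25 Apr – 31 Dec 2027: 251 days → $153,000 × 2.2% × 251/365 = $2,314.7014
Total = $2,744.7781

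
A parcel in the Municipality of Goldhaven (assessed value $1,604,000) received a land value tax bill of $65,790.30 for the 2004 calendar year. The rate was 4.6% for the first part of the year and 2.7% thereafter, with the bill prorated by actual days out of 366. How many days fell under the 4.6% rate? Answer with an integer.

270 days

Let d = days at the first rate; then 366 − d days at the second rate.
$1,604,000 × [4.6%·d + 2.7%·(366−d)] / 366 = $65,790.30
Solving gives d = 270, so the new rate took effect on September 27, 2004.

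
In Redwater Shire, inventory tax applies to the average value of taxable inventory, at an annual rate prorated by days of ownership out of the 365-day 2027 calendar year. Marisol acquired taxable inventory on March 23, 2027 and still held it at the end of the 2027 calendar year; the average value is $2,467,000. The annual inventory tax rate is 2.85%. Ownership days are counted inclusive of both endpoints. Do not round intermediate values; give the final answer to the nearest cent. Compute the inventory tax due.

$54,706.57

Days held (March 23 – December 31, 2027): 284 out of 365
Tax = $2,467,000 × 2.85% × 284/365 = $54,706.5699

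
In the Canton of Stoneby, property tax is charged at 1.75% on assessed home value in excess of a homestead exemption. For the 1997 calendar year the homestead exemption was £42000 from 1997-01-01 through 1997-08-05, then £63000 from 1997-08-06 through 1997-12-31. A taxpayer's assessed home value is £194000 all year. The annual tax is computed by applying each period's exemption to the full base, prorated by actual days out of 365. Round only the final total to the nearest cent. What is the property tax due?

1997-01-01 to 1997-08-05: 217 days, exemption £42000 → (£194000 − £42000) × 1.75% × 217/365 = £1581.4247
1997-08-06 to 1997-12-31: 148 days, exemption £63000 → (£194000 − £63000) × 1.75% × 148/365 = £929.5616
Total = £2510.9863

£2510.99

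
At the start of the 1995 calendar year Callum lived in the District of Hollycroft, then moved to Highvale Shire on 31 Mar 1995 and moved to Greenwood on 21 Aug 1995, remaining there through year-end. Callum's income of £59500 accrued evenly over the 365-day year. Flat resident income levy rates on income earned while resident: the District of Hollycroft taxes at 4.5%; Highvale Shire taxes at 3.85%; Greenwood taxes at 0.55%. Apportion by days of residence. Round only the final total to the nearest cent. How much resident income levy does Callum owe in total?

The District of Hollycroft, 1 Jan – 30 Mar 1995: 89 days → £59500 × 4.5% × 89/365 = £652.8699
Highvale Shire, 31 Mar – 20 Aug 1995: 143 days → £59500 × 3.85% × 143/365 = £897.4719
Greenwood, 21 Aug – 31 Dec 1995: 133 days → £59500 × 0.55% × 133/365 = £119.2445
Total = £1669.5863

£1669.59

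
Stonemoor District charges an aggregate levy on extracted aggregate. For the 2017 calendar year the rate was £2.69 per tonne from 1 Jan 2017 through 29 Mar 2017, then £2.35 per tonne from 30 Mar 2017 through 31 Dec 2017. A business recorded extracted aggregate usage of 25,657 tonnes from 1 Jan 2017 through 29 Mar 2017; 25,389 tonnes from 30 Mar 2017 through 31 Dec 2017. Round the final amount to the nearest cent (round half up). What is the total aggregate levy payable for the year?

1 Jan – 29 Mar 2017: 25,657 tonnes at £2.69/tonne → £69,017.33
30 Mar – 31 Dec 2017: 25,389 tonnes at £2.35/tonne → £59,664.15

£128,681.48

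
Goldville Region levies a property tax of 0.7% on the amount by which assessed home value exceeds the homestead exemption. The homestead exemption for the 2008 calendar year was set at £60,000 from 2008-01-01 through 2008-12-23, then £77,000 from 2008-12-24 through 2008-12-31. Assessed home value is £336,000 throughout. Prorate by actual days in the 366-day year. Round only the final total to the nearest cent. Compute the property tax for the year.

£1,929.40

2008-01-01 to 2008-12-23: 358 days, exemption £60,000 → (£336,000 − £60,000) × 0.7% × 358/366 = £1,889.7705
2008-12-24 to 2008-12-31: 8 days, exemption £77,000 → (£336,000 − £77,000) × 0.7% × 8/366 = £39.6284
Total = £1,929.3989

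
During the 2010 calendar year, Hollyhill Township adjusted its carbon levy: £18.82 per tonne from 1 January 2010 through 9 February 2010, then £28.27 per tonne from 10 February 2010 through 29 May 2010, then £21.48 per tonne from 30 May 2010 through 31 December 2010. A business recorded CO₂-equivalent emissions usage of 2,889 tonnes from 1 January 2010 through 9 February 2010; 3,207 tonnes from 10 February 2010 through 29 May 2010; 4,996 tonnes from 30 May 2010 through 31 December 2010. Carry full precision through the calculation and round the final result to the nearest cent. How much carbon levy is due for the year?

1 January – 9 February 2010: 2,889 tonnes at £18.82/tonne → £54,370.98
10 February – 29 May 2010: 3,207 tonnes at £28.27/tonne → £90,661.89
30 May – 31 December 2010: 4,996 tonnes at £21.48/tonne → £107,314.08

£252,346.95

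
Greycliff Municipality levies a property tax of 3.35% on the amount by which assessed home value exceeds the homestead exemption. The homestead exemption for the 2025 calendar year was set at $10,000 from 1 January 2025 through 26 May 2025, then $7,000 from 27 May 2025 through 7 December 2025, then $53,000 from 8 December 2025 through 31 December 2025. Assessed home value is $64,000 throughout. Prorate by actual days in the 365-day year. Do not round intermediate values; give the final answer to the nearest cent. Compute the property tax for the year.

$1,767.97

1 January – 26 May 2025: 146 days, exemption $10,000 → ($64,000 − $10,000) × 3.35% × 146/365 = $723.6000
27 May – 7 December 2025: 195 days, exemption $7,000 → ($64,000 − $7,000) × 3.35% × 195/365 = $1,020.1438
8 December – 31 December 2025: 24 days, exemption $53,000 → ($64,000 − $53,000) × 3.35% × 24/365 = $24.2301
Total = $1,767.9740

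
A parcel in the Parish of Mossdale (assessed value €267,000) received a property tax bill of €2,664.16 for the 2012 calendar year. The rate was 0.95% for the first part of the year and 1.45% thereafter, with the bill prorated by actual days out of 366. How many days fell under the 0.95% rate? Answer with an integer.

Let d = days at the first rate; then 366 − d days at the second rate.
€267,000 × [0.95%·d + 1.45%·(366−d)] / 366 = €2,664.16
Solving gives d = 331, so the new rate took effect on November 27, 2012.

331 days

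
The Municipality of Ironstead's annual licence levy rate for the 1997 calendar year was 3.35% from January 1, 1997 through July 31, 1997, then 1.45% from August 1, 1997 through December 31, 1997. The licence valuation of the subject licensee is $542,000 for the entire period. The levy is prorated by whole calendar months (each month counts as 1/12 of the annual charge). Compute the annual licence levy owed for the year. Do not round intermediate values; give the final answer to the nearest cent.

January 1 – July 31, 1997: 7 months at 3.35% → $542,000 × 3.35% × 7/12 = $10,591.5833
August 1 – December 31, 1997: 5 months at 1.45% → $542,000 × 1.45% × 5/12 = $3,274.5833
Total = $13,866.1667

$13,866.17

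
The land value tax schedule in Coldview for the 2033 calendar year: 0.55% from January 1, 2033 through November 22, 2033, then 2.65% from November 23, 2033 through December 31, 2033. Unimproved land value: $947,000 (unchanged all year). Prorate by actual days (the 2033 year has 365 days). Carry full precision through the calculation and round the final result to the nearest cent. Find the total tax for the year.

$7,333.41

January 1 – November 22, 2033: 326 days at 0.55% → $947,000 × 0.55% × 326/365 = $4,651.9753
November 23 – December 31, 2033: 39 days at 2.65% → $947,000 × 2.65% × 39/365 = $2,681.4370
Total = $7,333.4123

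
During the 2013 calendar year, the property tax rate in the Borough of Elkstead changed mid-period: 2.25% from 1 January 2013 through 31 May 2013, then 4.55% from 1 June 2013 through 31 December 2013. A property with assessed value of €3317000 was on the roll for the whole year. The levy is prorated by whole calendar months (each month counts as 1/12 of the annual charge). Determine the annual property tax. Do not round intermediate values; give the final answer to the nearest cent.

€119135.58

1 January – 31 May 2013: 5 months at 2.25% → €3317000 × 2.25% × 5/12 = €31096.8750
1 June – 31 December 2013: 7 months at 4.55% → €3317000 × 4.55% × 7/12 = €88038.7083
Total = €119135.5833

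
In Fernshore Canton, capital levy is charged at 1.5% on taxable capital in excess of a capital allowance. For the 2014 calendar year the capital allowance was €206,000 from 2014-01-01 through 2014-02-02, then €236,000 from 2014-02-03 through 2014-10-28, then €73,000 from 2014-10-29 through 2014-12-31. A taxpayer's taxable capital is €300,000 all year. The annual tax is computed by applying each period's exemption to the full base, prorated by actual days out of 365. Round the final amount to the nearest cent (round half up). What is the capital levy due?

2014-01-01 to 2014-02-02: 33 days, exemption €206,000 → (€300,000 − €206,000) × 1.5% × 33/365 = €127.4795
2014-02-03 to 2014-10-28: 268 days, exemption €236,000 → (€300,000 − €236,000) × 1.5% × 268/365 = €704.8767
2014-10-29 to 2014-12-31: 64 days, exemption €73,000 → (€300,000 − €73,000) × 1.5% × 64/365 = €597.0411
Total = €1,429.3973

€1,429.40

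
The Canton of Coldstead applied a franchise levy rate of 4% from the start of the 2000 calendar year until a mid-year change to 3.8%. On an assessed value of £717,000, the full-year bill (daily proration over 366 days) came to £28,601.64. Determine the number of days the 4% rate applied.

Let d = days at the first rate; then 366 − d days at the second rate.
£717,000 × [4%·d + 3.8%·(366−d)] / 366 = £28,601.64
Solving gives d = 346, so the new rate took effect on 12 December 2000.

346 days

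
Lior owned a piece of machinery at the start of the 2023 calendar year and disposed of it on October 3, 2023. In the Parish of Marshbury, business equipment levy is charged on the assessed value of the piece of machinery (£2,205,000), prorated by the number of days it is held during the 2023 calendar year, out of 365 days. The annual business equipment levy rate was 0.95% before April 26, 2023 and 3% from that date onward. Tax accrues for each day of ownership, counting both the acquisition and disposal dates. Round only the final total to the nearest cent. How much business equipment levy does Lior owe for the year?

£35,778.39

January 1 – April 25, 2023: 115 days at 0.95% → £2,205,000 × 0.95% × 115/365 = £6,599.8973
April 26 – October 3, 2023: 161 days at 3% → £2,205,000 × 3% × 161/365 = £29,178.4932
Total = £35,778.3904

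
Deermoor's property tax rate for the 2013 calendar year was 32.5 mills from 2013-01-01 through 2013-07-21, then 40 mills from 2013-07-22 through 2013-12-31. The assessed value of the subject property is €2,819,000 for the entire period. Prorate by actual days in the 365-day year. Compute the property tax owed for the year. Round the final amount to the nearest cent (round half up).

€101,059.22

2013-01-01 to 2013-07-21: 202 days at 32.5 mills → €2,819,000 × 3.25% × 202/365 = €50,703.3836
2013-07-22 to 2013-12-31: 163 days at 40 mills → €2,819,000 × 4% × 163/365 = €50,355.8356
Total = €101,059.2192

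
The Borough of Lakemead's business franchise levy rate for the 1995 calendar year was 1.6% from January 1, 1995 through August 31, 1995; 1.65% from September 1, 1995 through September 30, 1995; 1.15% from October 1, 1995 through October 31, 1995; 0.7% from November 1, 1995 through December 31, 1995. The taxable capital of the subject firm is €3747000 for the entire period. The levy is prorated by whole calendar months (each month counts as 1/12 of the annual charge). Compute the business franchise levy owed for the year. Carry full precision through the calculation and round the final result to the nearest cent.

€53082.50

January 1 – August 31, 1995: 8 months at 1.6% → €3747000 × 1.6% × 8/12 = €39968.0000
September 1 – September 30, 1995: 1 month at 1.65% → €3747000 × 1.65% × 1/12 = €5152.1250
October 1 – October 31, 1995: 1 month at 1.15% → €3747000 × 1.15% × 1/12 = €3590.8750
November 1 – December 31, 1995: 2 months at 0.7% → €3747000 × 0.7% × 2/12 = €4371.5000
Total = €53082.5000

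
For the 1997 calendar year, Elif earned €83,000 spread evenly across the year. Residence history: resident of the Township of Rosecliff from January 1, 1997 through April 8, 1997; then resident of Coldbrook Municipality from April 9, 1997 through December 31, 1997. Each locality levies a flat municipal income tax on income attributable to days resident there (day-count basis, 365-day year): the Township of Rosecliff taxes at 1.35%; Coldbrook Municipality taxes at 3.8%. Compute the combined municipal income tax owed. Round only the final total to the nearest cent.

€2,608.02

The Township of Rosecliff, January 1 – April 8, 1997: 98 days → €83,000 × 1.35% × 98/365 = €300.8466
Coldbrook Municipality, April 9 – December 31, 1997: 267 days → €83,000 × 3.8% × 267/365 = €2,307.1726
Total = €2,608.0192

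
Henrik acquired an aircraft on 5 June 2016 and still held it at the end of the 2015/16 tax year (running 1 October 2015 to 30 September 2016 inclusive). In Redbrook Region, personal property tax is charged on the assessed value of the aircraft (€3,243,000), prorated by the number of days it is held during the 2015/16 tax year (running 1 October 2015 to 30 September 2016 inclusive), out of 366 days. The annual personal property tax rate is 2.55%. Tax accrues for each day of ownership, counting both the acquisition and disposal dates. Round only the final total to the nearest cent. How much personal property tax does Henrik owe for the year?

Days held (5 June – 30 September 2016): 118 out of 366
Tax = €3,243,000 × 2.55% × 118/366 = €26,661.7131

€26,661.71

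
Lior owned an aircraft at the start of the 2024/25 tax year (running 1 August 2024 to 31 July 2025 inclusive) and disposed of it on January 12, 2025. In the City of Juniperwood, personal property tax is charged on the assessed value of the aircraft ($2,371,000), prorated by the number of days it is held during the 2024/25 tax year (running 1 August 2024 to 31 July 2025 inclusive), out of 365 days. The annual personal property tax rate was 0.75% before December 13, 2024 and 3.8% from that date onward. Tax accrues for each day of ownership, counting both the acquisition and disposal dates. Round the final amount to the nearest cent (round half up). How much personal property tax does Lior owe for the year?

August 1 – December 12, 2024: 134 days at 0.75% → $2,371,000 × 0.75% × 134/365 = $6,528.3699
December 13, 2024 – January 12, 2025: 31 days at 3.8% → $2,371,000 × 3.8% × 31/365 = $7,652.1589
Total = $14,180.5288

$14,180.53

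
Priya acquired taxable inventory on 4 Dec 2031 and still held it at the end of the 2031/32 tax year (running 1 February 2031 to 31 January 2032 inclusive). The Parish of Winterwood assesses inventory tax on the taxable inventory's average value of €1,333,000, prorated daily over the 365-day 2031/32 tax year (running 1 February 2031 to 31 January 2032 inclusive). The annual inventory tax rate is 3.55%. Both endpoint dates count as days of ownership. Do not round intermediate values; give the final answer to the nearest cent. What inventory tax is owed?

Days held (4 Dec 2031 – 31 Jan 2032): 59 out of 365
Tax = €1,333,000 × 3.55% × 59/365 = €7,649.2288

€7,649.23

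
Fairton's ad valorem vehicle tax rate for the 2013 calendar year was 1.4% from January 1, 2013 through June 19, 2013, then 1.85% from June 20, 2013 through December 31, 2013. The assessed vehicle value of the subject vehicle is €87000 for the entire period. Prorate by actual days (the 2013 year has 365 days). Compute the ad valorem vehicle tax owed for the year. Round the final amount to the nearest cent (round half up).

€1427.16

January 1 – June 19, 2013: 170 days at 1.4% → €87000 × 1.4% × 170/365 = €567.2877
June 20 – December 31, 2013: 195 days at 1.85% → €87000 × 1.85% × 195/365 = €859.8699
Total = €1427.1575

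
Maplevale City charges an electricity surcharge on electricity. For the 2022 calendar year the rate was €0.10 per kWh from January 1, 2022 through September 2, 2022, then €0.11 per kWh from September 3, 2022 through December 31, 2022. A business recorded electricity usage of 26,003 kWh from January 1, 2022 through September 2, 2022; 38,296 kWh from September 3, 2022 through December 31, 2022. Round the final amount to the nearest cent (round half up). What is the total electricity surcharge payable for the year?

January 1 – September 2, 2022: 26,003 kWh at €0.10/kWh → €2,600.30
September 3 – December 31, 2022: 38,296 kWh at €0.11/kWh → €4,212.56

€6,812.86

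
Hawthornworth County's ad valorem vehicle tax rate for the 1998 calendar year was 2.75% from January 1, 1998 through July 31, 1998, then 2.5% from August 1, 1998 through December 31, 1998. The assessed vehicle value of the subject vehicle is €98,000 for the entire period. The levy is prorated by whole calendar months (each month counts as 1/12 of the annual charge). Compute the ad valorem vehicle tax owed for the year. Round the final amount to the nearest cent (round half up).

€2,592.92

January 1 – July 31, 1998: 7 months at 2.75% → €98,000 × 2.75% × 7/12 = €1,572.0833
August 1 – December 31, 1998: 5 months at 2.5% → €98,000 × 2.5% × 5/12 = €1,020.8333
Total = €2,592.9167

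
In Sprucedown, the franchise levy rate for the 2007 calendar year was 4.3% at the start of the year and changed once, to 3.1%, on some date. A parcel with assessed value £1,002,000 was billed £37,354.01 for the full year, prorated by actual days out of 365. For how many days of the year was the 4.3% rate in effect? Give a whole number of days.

191 days

Let d = days at the first rate; then 365 − d days at the second rate.
£1,002,000 × [4.3%·d + 3.1%·(365−d)] / 365 = £37,354.01
Solving gives d = 191, so the new rate took effect on 11 Jul 2007.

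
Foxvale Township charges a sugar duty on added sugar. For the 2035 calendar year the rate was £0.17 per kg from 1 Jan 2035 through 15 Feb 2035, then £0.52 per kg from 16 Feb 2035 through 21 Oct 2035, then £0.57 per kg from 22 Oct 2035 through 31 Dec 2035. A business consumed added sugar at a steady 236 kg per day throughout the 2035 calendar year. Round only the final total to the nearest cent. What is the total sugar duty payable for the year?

£41,831.00

1 Jan – 15 Feb 2035: 46 days × 236 kg/day = 10,856 kg at £0.17/kg → £1,845.52
16 Feb – 21 Oct 2035: 248 days × 236 kg/day = 58,528 kg at £0.52/kg → £30,434.56
22 Oct – 31 Dec 2035: 71 days × 236 kg/day = 16,756 kg at £0.57/kg → £9,550.92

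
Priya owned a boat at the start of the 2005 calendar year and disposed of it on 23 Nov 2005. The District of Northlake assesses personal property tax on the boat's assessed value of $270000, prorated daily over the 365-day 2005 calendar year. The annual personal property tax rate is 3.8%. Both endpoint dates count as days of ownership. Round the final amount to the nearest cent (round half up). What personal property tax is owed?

$9191.84

Days held (1 Jan – 23 Nov 2005): 327 out of 365
Tax = $270000 × 3.8% × 327/365 = $9191.8356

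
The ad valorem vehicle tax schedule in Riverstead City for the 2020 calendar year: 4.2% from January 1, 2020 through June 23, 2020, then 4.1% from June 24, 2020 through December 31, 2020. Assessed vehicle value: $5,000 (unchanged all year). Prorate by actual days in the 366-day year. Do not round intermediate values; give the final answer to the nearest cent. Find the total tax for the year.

January 1 – June 23, 2020: 175 days at 4.2% → $5,000 × 4.2% × 175/366 = $100.4098
June 24 – December 31, 2020: 191 days at 4.1% → $5,000 × 4.1% × 191/366 = $106.9809
Total = $207.3907

$207.39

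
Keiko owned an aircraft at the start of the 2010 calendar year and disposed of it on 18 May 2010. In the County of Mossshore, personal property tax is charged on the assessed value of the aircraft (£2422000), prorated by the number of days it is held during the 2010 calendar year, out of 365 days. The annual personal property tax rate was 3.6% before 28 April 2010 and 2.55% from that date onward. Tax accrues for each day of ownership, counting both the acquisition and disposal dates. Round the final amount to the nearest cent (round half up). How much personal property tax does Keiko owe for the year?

£31502.59

1 January – 27 April 2010: 117 days at 3.6% → £2422000 × 3.6% × 117/365 = £27949.2164
28 April – 18 May 2010: 21 days at 2.55% → £2422000 × 2.55% × 21/365 = £3553.3726
Total = £31502.5890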